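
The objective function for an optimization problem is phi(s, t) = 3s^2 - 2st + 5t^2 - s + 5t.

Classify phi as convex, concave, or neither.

phi is quadratic, so its Hessian is the constant matrix H = [[6, -2], [-2, 10]].
det(H) = 56, tr(H) = 16.
det(H) > 0 and tr(H) > 0, so H is positive definite everywhere: convex.

convex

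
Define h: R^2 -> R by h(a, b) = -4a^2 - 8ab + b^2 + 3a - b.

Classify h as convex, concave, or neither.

neither

h is quadratic, so its Hessian is the constant matrix H = [[-8, -8], [-8, 2]].
det(H) = -80, tr(H) = -6.
det(H) < 0, so H is indefinite: neither convex nor concave.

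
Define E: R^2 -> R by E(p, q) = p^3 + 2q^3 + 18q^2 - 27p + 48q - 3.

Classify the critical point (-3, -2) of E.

The mixed partial ∂²E/∂p∂q is 0, so the Hessian at any point is diag(E_pp, E_qq) = diag(6p, 12(q + 3)).
At (-3, -2): H = diag(-18, 12).
The eigenvalues have opposite signs, so H is indefinite: a saddle point.

saddle point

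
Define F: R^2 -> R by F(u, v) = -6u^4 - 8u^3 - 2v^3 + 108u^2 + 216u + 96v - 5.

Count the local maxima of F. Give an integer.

2

F separates as a function of u plus a function of v, so ∇F=0 decouples.
∂F/∂u = -24(u - 3)(u + 1)(u + 3) = 0 at u ∈ {-3, -1, 3}; ∂F/∂v = -6(v - 4)(v + 4) = 0 at v ∈ {-4, 4}.
The Hessian is diagonal: diag(F_uu, F_vv). Second derivatives: F_uu(-3)=-288, F_uu(-1)=192, F_uu(3)=-576; F_vv(-4)=48, F_vv(4)=-48.
Local maxima occur where both diagonal entries negative: (-3, 4), (3, 4). Count: 2.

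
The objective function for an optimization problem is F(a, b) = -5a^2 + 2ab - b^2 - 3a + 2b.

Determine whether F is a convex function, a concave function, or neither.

F is quadratic, so its Hessian is the constant matrix H = [[-10, 2], [2, -2]].
det(H) = 16, tr(H) = -12.
det(H) > 0 and tr(H) < 0, so H is negative definite everywhere: concave.

concave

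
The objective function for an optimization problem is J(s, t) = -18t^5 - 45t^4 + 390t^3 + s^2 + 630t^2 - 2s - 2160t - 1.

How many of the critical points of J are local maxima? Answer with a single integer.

0

J separates as a function of s plus a function of t, so ∇J=0 decouples.
∂J/∂s = 2(s - 1) = 0 at s ∈ {1}; ∂J/∂t = -90(t - 3)(t - 1)(t + 2)(t + 4) = 0 at t ∈ {-4, -2, 1, 3}.
The Hessian is diagonal: diag(J_ss, J_tt). Second derivatives: J_ss(1)=2; J_tt(-4)=6300, J_tt(-2)=-2700, J_tt(1)=2700, J_tt(3)=-6300.
Local maxima occur where both diagonal entries negative: none. Count: 0.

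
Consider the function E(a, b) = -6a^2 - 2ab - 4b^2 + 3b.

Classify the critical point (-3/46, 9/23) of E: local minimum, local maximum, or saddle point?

local maximum

The Hessian of E is constant: H = [[-12, -2], [-2, -8]].
det(H) = (-12)·(-8) − (-2)² = 92.
det(H) > 0 and tr(H) = -20 < 0, so H is negative definite and the point is a local maximum.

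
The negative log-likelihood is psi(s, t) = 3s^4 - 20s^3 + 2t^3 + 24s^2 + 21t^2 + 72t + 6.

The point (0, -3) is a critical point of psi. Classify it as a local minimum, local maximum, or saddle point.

The mixed partial ∂²psi/∂s∂t is 0, so the Hessian at any point is diag(psi_ss, psi_tt) = diag(12(3s^2 - 10s + 4), 6(2t + 7)).
At (0, -3): H = diag(48, 6).
Both eigenvalues are positive, so H is positive definite: a local minimum.

local minimum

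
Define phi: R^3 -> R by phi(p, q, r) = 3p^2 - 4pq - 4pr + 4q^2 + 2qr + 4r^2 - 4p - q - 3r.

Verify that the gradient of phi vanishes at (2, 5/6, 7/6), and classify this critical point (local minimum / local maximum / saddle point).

local minimum

∇phi = (6p - 4q - 4r - 4, -4p + 8q + 2r - 1, -4p + 2q + 8r - 3); substituting (2, 5/6, 7/6) gives ∇phi = (0, 0, 0), so (2, 5/6, 7/6) is indeed a critical point.
The Hessian is constant: H = [[6, -4, -4], [-4, 8, 2], [-4, 2, 8]].
Leading principal minors: Δ₁ = 6, Δ₂ = 32, Δ₃ = 168.
All leading minors are positive, so H is positive definite: a local minimum.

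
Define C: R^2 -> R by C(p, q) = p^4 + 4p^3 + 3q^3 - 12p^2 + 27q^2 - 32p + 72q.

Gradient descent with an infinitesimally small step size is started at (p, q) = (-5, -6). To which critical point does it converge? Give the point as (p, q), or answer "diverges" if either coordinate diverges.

C is separable, so gradient descent decouples: p follows -∂C/∂p, q follows -∂C/∂q.
∂C/∂p = 4(p - 2)(p + 1)(p + 4); at p=-5 this is -112, so p increases.
∂C/∂q = 9(q + 2)(q + 4); at q=-6 this is 72, so q decreases.
The q-coordinate has no critical point in that direction and runs off to infinity.

diverges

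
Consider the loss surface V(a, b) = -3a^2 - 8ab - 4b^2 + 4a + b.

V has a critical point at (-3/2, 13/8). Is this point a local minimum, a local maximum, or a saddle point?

saddle point

The Hessian of V is constant: H = [[-6, -8], [-8, -8]].
det(H) = (-6)·(-8) − (-8)² = -16.
Since det(H) < 0, H is indefinite and the critical point is a saddle point.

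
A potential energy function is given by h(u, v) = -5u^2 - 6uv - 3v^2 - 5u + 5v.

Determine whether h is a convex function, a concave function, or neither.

h is quadratic, so its Hessian is the constant matrix H = [[-10, -6], [-6, -6]].
det(H) = 24, tr(H) = -16.
det(H) > 0 and tr(H) < 0, so H is negative definite everywhere: concave.

concave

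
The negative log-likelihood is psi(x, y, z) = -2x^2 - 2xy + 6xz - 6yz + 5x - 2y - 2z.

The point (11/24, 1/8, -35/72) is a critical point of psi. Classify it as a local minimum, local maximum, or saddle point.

saddle point

The Hessian is constant: H = [[-4, -2, 6], [-2, 0, -6], [6, -6, 0]].
Leading principal minors: Δ₁ = -4, Δ₂ = -4, Δ₃ = 288.
The minors fit neither the all-positive nor the alternating-sign pattern, so H is indefinite: a saddle point.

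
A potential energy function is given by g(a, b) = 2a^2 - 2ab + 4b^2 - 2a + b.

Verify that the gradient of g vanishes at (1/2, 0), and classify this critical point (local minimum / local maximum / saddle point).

local minimum

∇g = (4a - 2b - 2, -2a + 8b + 1); substituting (1/2, 0) gives ∇g = (0, 0), so (1/2, 0) is indeed a critical point.
The Hessian of g is constant: H = [[4, -2], [-2, 8]].
det(H) = 4·8 − (-2)² = 28.
det(H) > 0 and tr(H) = 12 > 0, so H is positive definite and the point is a local minimum.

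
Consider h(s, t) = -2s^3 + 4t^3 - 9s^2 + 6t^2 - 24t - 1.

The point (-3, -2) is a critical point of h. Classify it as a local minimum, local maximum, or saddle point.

saddle point

The mixed partial ∂²h/∂s∂t is 0, so the Hessian at any point is diag(h_ss, h_tt) = diag(-6(2s + 3), 12(2t + 1)).
At (-3, -2): H = diag(18, -36).
The eigenvalues have opposite signs, so H is indefinite: a saddle point.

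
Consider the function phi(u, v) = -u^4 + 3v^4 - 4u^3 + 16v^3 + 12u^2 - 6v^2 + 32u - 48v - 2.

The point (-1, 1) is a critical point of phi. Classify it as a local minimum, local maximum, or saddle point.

The mixed partial ∂²phi/∂u∂v is 0, so the Hessian at any point is diag(phi_uu, phi_vv) = diag(12(-u^2 - 2u + 2), 12(3v^2 + 8v - 1)).
At (-1, 1): H = diag(36, 120).
Both eigenvalues are positive, so H is positive definite: a local minimum.

local minimum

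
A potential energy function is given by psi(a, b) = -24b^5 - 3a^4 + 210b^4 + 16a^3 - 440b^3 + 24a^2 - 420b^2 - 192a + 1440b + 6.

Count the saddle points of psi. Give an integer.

psi separates as a function of a plus a function of b, so ∇psi=0 decouples.
∂psi/∂a = -12(a - 4)(a - 2)(a + 2) = 0 at a ∈ {-2, 2, 4}; ∂psi/∂b = -120(b - 4)(b - 3)(b - 1)(b + 1) = 0 at b ∈ {-1, 1, 3, 4}.
The Hessian is diagonal: diag(psi_aa, psi_bb). Second derivatives: psi_aa(-2)=-288, psi_aa(2)=96, psi_aa(4)=-144; psi_bb(-1)=4800, psi_bb(1)=-1440, psi_bb(3)=960, psi_bb(4)=-1800.
Saddle points occur where the two diagonal entries have opposite signs: (-2, -1), (-2, 3), (2, 1), (2, 4), (4, -1), (4, 3). Count: 6.

6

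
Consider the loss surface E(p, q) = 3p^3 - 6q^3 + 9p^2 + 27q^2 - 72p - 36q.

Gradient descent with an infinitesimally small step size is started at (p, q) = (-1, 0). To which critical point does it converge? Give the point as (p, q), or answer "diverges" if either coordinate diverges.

(2, 1)

E is separable, so gradient descent decouples: p follows -∂E/∂p, q follows -∂E/∂q.
∂E/∂p = 9(p - 2)(p + 4); at p=-1 this is -81, so p increases.
∂E/∂q = -18(q - 2)(q - 1); at q=0 this is -36, so q increases.
p converges to its nearest critical value 2 (a local min of the p-part); q converges to 1. The iterate converges to (2, 1).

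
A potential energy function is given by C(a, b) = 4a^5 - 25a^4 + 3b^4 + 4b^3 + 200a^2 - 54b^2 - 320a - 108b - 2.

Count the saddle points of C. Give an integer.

C separates as a function of a plus a function of b, so ∇C=0 decouples.
∂C/∂a = 20(a - 4)(a - 2)(a - 1)(a + 2) = 0 at a ∈ {-2, 1, 2, 4}; ∂C/∂b = 12(b - 3)(b + 1)(b + 3) = 0 at b ∈ {-3, -1, 3}.
The Hessian is diagonal: diag(C_aa, C_bb). Second derivatives: C_aa(-2)=-1440, C_aa(1)=180, C_aa(2)=-160, C_aa(4)=720; C_bb(-3)=144, C_bb(-1)=-96, C_bb(3)=288.
Saddle points occur where the two diagonal entries have opposite signs: (-2, -3), (-2, 3), (1, -1), (2, -3), (2, 3), (4, -1). Count: 6.

6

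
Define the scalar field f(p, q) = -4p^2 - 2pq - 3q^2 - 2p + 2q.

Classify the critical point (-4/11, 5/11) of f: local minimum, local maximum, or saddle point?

The Hessian of f is constant: H = [[-8, -2], [-2, -6]].
det(H) = (-8)·(-6) − (-2)² = 44.
det(H) > 0 and tr(H) = -14 < 0, so H is negative definite and the point is a local maximum.

local maximum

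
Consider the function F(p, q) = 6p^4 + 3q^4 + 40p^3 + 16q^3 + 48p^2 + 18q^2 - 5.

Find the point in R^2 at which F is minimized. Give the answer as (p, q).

F(p,q) separates as A(p) + B(q) − 5, so its minimum is min A + min B − 5.
A'(p) = 24p(p + 1)(p + 4) vanishes at p ∈ {-4, -1, 0}; B'(q) = 12q(q + 1)(q + 3) vanishes at q ∈ {-3, -1, 0}.
Local minima of A (where A''>0): A(-4)=-256, A(0)=0. Local minima of B: B(-3)=-27, B(0)=0.
So the global minimum of F is A(-4) + B(-3) − 5 = -256 − 27 − 5 = -288, attained at (-4, -3).

(-4, -3)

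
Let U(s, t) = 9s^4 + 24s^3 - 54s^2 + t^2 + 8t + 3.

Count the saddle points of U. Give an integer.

U separates as a function of s plus a function of t, so ∇U=0 decouples.
∂U/∂s = 36s(s - 1)(s + 3) = 0 at s ∈ {-3, 0, 1}; ∂U/∂t = 2(t + 4) = 0 at t ∈ {-4}.
The Hessian is diagonal: diag(U_ss, U_tt). Second derivatives: U_ss(-3)=432, U_ss(0)=-108, U_ss(1)=144; U_tt(-4)=2.
Saddle points occur where the two diagonal entries have opposite signs: (0, -4). Count: 1.

1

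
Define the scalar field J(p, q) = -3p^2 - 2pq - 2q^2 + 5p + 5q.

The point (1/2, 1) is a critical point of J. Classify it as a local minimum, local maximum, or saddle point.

The Hessian of J is constant: H = [[-6, -2], [-2, -4]].
det(H) = (-6)·(-4) − (-2)² = 20.
det(H) > 0 and tr(H) = -10 < 0, so H is negative definite and the point is a local maximum.

local maximum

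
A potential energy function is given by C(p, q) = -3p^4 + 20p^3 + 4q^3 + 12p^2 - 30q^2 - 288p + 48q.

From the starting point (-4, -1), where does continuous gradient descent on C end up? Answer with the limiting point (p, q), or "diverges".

diverges

C is separable, so gradient descent decouples: p follows -∂C/∂p, q follows -∂C/∂q.
∂C/∂p = -12(p - 4)(p - 3)(p + 2); at p=-4 this is 1344, so p decreases.
∂C/∂q = 12(q - 4)(q - 1); at q=-1 this is 120, so q decreases.
The p-coordinate has no critical point in that direction and runs off to infinity.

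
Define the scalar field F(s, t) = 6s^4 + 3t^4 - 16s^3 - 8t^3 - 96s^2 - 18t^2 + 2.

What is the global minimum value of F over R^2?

-1157

F(s,t) separates as P(s) + Q(t) + 2, so its minimum is min P + min Q + 2.
P'(s) = 24s(s - 4)(s + 2) vanishes at s ∈ {-2, 0, 4}; Q'(t) = 12t(t - 3)(t + 1) vanishes at t ∈ {-1, 0, 3}.
Local minima of P (where P''>0): P(-2)=-160, P(4)=-1024. Local minima of Q: Q(-1)=-7, Q(3)=-135.
So the global minimum of F is P(4) + Q(3) + 2 = -1024 − 135 + 2 = -1157, attained at (4, 3).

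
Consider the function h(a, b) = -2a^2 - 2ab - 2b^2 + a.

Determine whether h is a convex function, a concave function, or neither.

concave

h is quadratic, so its Hessian is the constant matrix H = [[-4, -2], [-2, -4]].
det(H) = 12, tr(H) = -8.
det(H) > 0 and tr(H) < 0, so H is negative definite everywhere: concave.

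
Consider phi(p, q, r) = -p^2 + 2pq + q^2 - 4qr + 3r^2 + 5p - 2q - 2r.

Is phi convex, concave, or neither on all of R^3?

phi is quadratic, so its Hessian is the constant matrix H = [[-2, 2, 0], [2, 2, -4], [0, -4, 6]].
Leading principal minors: -2, -8, -16.
Neither pattern holds ⇒ H is indefinite ⇒ neither convex nor concave.

neither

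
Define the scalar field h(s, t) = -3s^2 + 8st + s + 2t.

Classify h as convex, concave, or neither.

neither

h is quadratic, so its Hessian is the constant matrix H = [[-6, 8], [8, 0]].
det(H) = -64, tr(H) = -6.
det(H) < 0, so H is indefinite: neither convex nor concave.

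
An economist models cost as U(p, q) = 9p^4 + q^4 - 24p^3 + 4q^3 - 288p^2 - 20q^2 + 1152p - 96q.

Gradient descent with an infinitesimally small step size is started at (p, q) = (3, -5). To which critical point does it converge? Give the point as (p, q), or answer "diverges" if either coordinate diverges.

(4, -4)

U is separable, so gradient descent decouples: p follows -∂U/∂p, q follows -∂U/∂q.
∂U/∂p = 36(p - 4)(p - 2)(p + 4); at p=3 this is -252, so p increases.
∂U/∂q = 4(q - 3)(q + 2)(q + 4); at q=-5 this is -96, so q increases.
p converges to its nearest critical value 4 (a local min of the p-part); q converges to -4. The iterate converges to (4, -4).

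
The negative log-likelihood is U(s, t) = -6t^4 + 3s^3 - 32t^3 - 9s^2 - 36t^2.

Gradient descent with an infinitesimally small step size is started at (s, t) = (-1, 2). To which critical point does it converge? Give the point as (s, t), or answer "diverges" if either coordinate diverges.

diverges

U is separable, so gradient descent decouples: s follows -∂U/∂s, t follows -∂U/∂t.
∂U/∂s = 9s(s - 2); at s=-1 this is 27, so s decreases.
∂U/∂t = -24t(t + 1)(t + 3); at t=2 this is -720, so t increases.
The s-coordinate has no critical point in that direction and runs off to infinity.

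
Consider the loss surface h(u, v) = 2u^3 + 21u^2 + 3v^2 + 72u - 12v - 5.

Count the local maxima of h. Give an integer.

h separates as a function of u plus a function of v, so ∇h=0 decouples.
∂h/∂u = 6(u + 3)(u + 4) = 0 at u ∈ {-4, -3}; ∂h/∂v = 6(v - 2) = 0 at v ∈ {2}.
The Hessian is diagonal: diag(h_uu, h_vv). Second derivatives: h_uu(-4)=-6, h_uu(-3)=6; h_vv(2)=6.
Local maxima occur where both diagonal entries negative: none. Count: 0.

0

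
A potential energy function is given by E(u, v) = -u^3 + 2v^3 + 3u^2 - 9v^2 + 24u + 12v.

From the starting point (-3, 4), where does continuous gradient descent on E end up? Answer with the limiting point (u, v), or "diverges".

(-2, 2)

E is separable, so gradient descent decouples: u follows -∂E/∂u, v follows -∂E/∂v.
∂E/∂u = -3(u - 4)(u + 2); at u=-3 this is -21, so u increases.
∂E/∂v = 6(v - 2)(v - 1); at v=4 this is 36, so v decreases.
u converges to its nearest critical value -2 (a local min of the u-part); v converges to 2. The iterate converges to (-2, 2).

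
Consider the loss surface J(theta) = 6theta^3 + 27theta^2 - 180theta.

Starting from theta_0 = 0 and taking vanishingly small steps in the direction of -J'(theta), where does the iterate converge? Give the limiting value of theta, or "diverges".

J'(theta) = 18(theta - 2)(theta + 5), so J'(0) = -180.
Gradient descent moves in the -J' direction, i.e. theta is increasing.
The nearest critical point in that direction is theta = 2, where J'' = 126 > 0 (a local minimum). The iterate converges there.

2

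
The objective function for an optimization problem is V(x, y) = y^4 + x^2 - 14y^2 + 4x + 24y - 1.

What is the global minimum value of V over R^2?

V(x,y) separates as P(x) + Q(y) − 1, so its minimum is min P + min Q − 1.
P'(x) = 2x + 4 vanishes at x ∈ {-2}; Q'(y) = 4(y - 2)(y - 1)(y + 3) vanishes at y ∈ {-3, 1, 2}.
Local minima of P (where P''>0): P(-2)=-4. Local minima of Q: Q(-3)=-117, Q(2)=8.
So the global minimum of V is P(-2) + Q(-3) − 1 = -4 − 117 − 1 = -122, attained at (-2, -3).

-122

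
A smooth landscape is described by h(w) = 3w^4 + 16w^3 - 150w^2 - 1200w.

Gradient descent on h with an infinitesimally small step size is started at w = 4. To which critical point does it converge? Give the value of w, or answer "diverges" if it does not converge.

5

h'(w) = 12(w - 5)(w + 4)(w + 5), so h'(4) = -864.
Gradient descent moves in the -h' direction, i.e. w is increasing.
The nearest critical point in that direction is w = 5, where h'' = 1080 > 0 (a local minimum). The iterate converges there.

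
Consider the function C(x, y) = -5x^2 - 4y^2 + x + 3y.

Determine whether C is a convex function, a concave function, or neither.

concave

C is quadratic, so its Hessian is the constant matrix H = [[-10, 0], [0, -8]].
det(H) = 80, tr(H) = -18.
det(H) > 0 and tr(H) < 0, so H is negative definite everywhere: concave.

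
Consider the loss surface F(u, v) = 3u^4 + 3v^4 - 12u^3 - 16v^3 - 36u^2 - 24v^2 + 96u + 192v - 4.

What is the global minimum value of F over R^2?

-500

F(u,v) separates as P(u) + Q(v) − 4, so its minimum is min P + min Q − 4.
P'(u) = 12(u - 4)(u - 1)(u + 2) vanishes at u ∈ {-2, 1, 4}; Q'(v) = 12(v - 4)(v - 2)(v + 2) vanishes at v ∈ {-2, 2, 4}.
Local minima of P (where P''>0): P(-2)=-192, P(4)=-192. Local minima of Q: Q(-2)=-304, Q(4)=128.
So the global minimum of F is P(-2) + Q(-2) − 4 = -192 − 304 − 4 = -500, attained at (-2, -2).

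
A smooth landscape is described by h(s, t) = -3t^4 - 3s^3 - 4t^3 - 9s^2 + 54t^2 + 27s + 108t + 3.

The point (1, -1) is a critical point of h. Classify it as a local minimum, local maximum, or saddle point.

The mixed partial ∂²h/∂s∂t is 0, so the Hessian at any point is diag(h_ss, h_tt) = diag(-18(s + 1), 12(-3t^2 - 2t + 9)).
At (1, -1): H = diag(-36, 96).
The eigenvalues have opposite signs, so H is indefinite: a saddle point.

saddle point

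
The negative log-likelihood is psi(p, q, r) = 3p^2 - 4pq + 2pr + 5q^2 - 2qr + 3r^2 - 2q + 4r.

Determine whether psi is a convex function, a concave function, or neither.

psi is quadratic, so its Hessian is the constant matrix H = [[6, -4, 2], [-4, 10, -2], [2, -2, 6]].
Leading principal minors: 6, 44, 232.
All positive ⇒ H ≻ 0 ⇒ convex.

convex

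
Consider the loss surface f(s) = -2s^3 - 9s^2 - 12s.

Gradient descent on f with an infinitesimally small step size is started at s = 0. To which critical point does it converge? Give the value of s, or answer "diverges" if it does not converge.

f'(s) = -6(s + 1)(s + 2), so f'(0) = -12.
Gradient descent moves in the -f' direction, i.e. s is increasing.
There is no critical point above s=0, and f' keeps the same sign, so the iterate runs off to +∞.

diverges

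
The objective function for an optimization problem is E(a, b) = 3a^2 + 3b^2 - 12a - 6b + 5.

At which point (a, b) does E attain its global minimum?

(2, 1)

E(a,b) separates as P(a) + Q(b) + 5, so its minimum is min P + min Q + 5.
P'(a) = 6a - 12 vanishes at a ∈ {2}; Q'(b) = 6b - 6 vanishes at b ∈ {1}.
Local minima of P (where P''>0): P(2)=-12. Local minima of Q: Q(1)=-3.
So the global minimum of E is P(2) + Q(1) + 5 = -12 − 3 + 5 = -10, attained at (2, 1).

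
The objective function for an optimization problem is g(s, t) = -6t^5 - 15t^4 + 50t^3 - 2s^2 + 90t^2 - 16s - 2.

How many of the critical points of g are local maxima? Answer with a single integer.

2

g separates as a function of s plus a function of t, so ∇g=0 decouples.
∂g/∂s = -4(s + 4) = 0 at s ∈ {-4}; ∂g/∂t = -30t(t - 2)(t + 1)(t + 3) = 0 at t ∈ {-3, -1, 0, 2}.
The Hessian is diagonal: diag(g_ss, g_tt). Second derivatives: g_ss(-4)=-4; g_tt(-3)=900, g_tt(-1)=-180, g_tt(0)=180, g_tt(2)=-900.
Local maxima occur where both diagonal entries negative: (-4, -1), (-4, 2). Count: 2.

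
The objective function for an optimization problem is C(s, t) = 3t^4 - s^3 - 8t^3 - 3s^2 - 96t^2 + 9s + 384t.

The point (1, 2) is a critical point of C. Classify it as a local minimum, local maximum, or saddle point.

The mixed partial ∂²C/∂s∂t is 0, so the Hessian at any point is diag(C_ss, C_tt) = diag(-6(s + 1), 12(3t^2 - 4t - 16)).
At (1, 2): H = diag(-12, -144).
Both eigenvalues are negative, so H is negative definite: a local maximum.

local maximum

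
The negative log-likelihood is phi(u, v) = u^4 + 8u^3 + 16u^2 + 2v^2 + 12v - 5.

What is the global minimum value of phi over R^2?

-23

phi(u,v) separates as P(u) + Q(v) − 5, so its minimum is min P + min Q − 5.
P'(u) = 4u(u + 2)(u + 4) vanishes at u ∈ {-4, -2, 0}; Q'(v) = 4v + 12 vanishes at v ∈ {-3}.
Local minima of P (where P''>0): P(-4)=0, P(0)=0. Local minima of Q: Q(-3)=-18.
So the global minimum of phi is P(-4) + Q(-3) − 5 = 0 − 18 − 5 = -23, attained at (-4, -3).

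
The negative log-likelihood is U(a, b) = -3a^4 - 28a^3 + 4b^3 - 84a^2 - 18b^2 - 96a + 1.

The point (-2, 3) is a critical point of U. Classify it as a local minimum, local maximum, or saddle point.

local minimum

The mixed partial ∂²U/∂a∂b is 0, so the Hessian at any point is diag(U_aa, U_bb) = diag(-12(3a^2 + 14a + 14), 12(2b - 3)).
At (-2, 3): H = diag(24, 36).
Both eigenvalues are positive, so H is positive definite: a local minimum.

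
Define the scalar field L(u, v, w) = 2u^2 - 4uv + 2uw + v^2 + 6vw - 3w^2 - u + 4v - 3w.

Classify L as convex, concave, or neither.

neither

L is quadratic, so its Hessian is the constant matrix H = [[4, -4, 2], [-4, 2, 6], [2, 6, -6]].
Leading principal minors: 4, -8, -200.
Neither pattern holds ⇒ H is indefinite ⇒ neither convex nor concave.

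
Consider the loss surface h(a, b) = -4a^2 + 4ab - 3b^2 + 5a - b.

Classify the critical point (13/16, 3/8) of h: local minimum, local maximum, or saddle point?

local maximum

The Hessian of h is constant: H = [[-8, 4], [4, -6]].
det(H) = (-8)·(-6) − 4² = 32.
det(H) > 0 and tr(H) = -14 < 0, so H is negative definite and the point is a local maximum.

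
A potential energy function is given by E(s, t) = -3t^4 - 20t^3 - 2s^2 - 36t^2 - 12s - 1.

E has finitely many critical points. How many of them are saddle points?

1

E separates as a function of s plus a function of t, so ∇E=0 decouples.
∂E/∂s = -4(s + 3) = 0 at s ∈ {-3}; ∂E/∂t = -12t(t + 2)(t + 3) = 0 at t ∈ {-3, -2, 0}.
The Hessian is diagonal: diag(E_ss, E_tt). Second derivatives: E_ss(-3)=-4; E_tt(-3)=-36, E_tt(-2)=24, E_tt(0)=-72.
Saddle points occur where the two diagonal entries have opposite signs: (-3, -2). Count: 1.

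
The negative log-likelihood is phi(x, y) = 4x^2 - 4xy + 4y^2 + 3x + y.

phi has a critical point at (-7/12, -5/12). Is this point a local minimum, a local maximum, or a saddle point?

local minimum

The Hessian of phi is constant: H = [[8, -4], [-4, 8]].
det(H) = 8·8 − (-4)² = 48.
det(H) > 0 and tr(H) = 16 > 0, so H is positive definite and the point is a local minimum.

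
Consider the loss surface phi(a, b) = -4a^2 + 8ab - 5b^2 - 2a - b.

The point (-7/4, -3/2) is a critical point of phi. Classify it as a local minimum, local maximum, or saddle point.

The Hessian of phi is constant: H = [[-8, 8], [8, -10]].
det(H) = (-8)·(-10) − 8² = 16.
det(H) > 0 and tr(H) = -18 < 0, so H is negative definite and the point is a local maximum.

local maximum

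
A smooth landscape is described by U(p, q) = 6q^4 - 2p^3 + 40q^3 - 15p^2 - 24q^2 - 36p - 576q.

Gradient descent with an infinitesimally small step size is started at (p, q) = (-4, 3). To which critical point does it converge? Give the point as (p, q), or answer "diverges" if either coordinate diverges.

U is separable, so gradient descent decouples: p follows -∂U/∂p, q follows -∂U/∂q.
∂U/∂p = -6(p + 2)(p + 3); at p=-4 this is -12, so p increases.
∂U/∂q = 24(q - 2)(q + 3)(q + 4); at q=3 this is 1008, so q decreases.
p converges to its nearest critical value -3 (a local min of the p-part); q converges to 2. The iterate converges to (-3, 2).

(-3, 2)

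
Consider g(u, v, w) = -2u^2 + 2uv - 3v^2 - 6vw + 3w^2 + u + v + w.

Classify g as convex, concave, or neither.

g is quadratic, so its Hessian is the constant matrix H = [[-4, 2, 0], [2, -6, -6], [0, -6, 6]].
Leading principal minors: -4, 20, 264.
Neither pattern holds ⇒ H is indefinite ⇒ neither convex nor concave.

neither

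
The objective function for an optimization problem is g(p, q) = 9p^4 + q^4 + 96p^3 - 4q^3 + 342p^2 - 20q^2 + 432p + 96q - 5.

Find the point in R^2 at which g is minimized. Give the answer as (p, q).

(-1, -3)

g(p,q) separates as A(p) + B(q) − 5, so its minimum is min A + min B − 5.
A'(p) = 36(p + 1)(p + 3)(p + 4) vanishes at p ∈ {-4, -3, -1}; B'(q) = 4(q - 4)(q - 2)(q + 3) vanishes at q ∈ {-3, 2, 4}.
Local minima of A (where A''>0): A(-4)=-96, A(-1)=-177. Local minima of B: B(-3)=-279, B(4)=64.
So the global minimum of g is A(-1) + B(-3) − 5 = -177 − 279 − 5 = -461, attained at (-1, -3).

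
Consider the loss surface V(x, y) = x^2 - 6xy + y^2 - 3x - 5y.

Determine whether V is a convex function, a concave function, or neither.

V is quadratic, so its Hessian is the constant matrix H = [[2, -6], [-6, 2]].
det(H) = -32, tr(H) = 4.
det(H) < 0, so H is indefinite: neither convex nor concave.

neither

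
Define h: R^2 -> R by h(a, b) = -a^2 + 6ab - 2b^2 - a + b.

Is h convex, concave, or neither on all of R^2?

h is quadratic, so its Hessian is the constant matrix H = [[-2, 6], [6, -4]].
det(H) = -28, tr(H) = -6.
det(H) < 0, so H is indefinite: neither convex nor concave.

neither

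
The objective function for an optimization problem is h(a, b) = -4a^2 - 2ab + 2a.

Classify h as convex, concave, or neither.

neither

h is quadratic, so its Hessian is the constant matrix H = [[-8, -2], [-2, 0]].
det(H) = -4, tr(H) = -8.
det(H) < 0, so H is indefinite: neither convex nor concave.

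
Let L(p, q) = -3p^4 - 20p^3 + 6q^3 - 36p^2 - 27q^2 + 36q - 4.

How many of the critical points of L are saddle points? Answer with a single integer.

L separates as a function of p plus a function of q, so ∇L=0 decouples.
∂L/∂p = -12p(p + 2)(p + 3) = 0 at p ∈ {-3, -2, 0}; ∂L/∂q = 18(q - 2)(q - 1) = 0 at q ∈ {1, 2}.
The Hessian is diagonal: diag(L_pp, L_qq). Second derivatives: L_pp(-3)=-36, L_pp(-2)=24, L_pp(0)=-72; L_qq(1)=-18, L_qq(2)=18.
Saddle points occur where the two diagonal entries have opposite signs: (-3, 2), (-2, 1), (0, 2). Count: 3.

3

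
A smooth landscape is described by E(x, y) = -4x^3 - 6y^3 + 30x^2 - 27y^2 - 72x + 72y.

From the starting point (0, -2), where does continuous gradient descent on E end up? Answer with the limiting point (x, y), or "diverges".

(2, -4)

E is separable, so gradient descent decouples: x follows -∂E/∂x, y follows -∂E/∂y.
∂E/∂x = -12(x - 3)(x - 2); at x=0 this is -72, so x increases.
∂E/∂y = -18(y - 1)(y + 4); at y=-2 this is 108, so y decreases.
x converges to its nearest critical value 2 (a local min of the x-part); y converges to -4. The iterate converges to (2, -4).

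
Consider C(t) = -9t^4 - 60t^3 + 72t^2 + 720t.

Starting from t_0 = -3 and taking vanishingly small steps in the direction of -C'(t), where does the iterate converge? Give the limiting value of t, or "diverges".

-2

C'(t) = -36(t - 2)(t + 2)(t + 5), so C'(-3) = -360.
Gradient descent moves in the -C' direction, i.e. t is increasing.
The nearest critical point in that direction is t = -2, where C'' = 432 > 0 (a local minimum). The iterate converges there.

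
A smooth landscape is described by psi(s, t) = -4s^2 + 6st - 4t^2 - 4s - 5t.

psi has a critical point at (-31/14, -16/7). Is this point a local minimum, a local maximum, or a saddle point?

local maximum

The Hessian of psi is constant: H = [[-8, 6], [6, -8]].
det(H) = (-8)·(-8) − 6² = 28.
det(H) > 0 and tr(H) = -16 < 0, so H is negative definite and the point is a local maximum.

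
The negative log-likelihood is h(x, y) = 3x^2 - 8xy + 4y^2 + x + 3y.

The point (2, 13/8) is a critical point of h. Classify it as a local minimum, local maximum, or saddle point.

saddle point

The Hessian of h is constant: H = [[6, -8], [-8, 8]].
det(H) = 6·8 − (-8)² = -16.
Since det(H) < 0, H is indefinite and the critical point is a saddle point.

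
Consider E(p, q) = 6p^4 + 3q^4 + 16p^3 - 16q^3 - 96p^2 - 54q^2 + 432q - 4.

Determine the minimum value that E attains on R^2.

E(p,q) separates as A(p) + B(q) − 4, so its minimum is min A + min B − 4.
A'(p) = 24p(p - 2)(p + 4) vanishes at p ∈ {-4, 0, 2}; B'(q) = 12(q - 4)(q - 3)(q + 3) vanishes at q ∈ {-3, 3, 4}.
Local minima of A (where A''>0): A(-4)=-1024, A(2)=-160. Local minima of B: B(-3)=-1107, B(4)=608.
So the global minimum of E is A(-4) + B(-3) − 4 = -1024 − 1107 − 4 = -2135, attained at (-4, -3).

-2135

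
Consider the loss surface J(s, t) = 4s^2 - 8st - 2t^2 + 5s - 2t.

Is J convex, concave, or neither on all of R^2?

J is quadratic, so its Hessian is the constant matrix H = [[8, -8], [-8, -4]].
det(H) = -96, tr(H) = 4.
det(H) < 0, so H is indefinite: neither convex nor concave.

neither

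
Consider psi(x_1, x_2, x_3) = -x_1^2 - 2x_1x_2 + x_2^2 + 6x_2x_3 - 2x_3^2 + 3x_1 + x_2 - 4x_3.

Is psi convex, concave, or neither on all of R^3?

psi is quadratic, so its Hessian is the constant matrix H = [[-2, -2, 0], [-2, 2, 6], [0, 6, -4]].
Leading principal minors: -2, -8, 104.
Neither pattern holds ⇒ H is indefinite ⇒ neither convex nor concave.

neither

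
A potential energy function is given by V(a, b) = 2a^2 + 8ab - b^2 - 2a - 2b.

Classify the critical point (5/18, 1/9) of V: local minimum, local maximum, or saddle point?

saddle point

The Hessian of V is constant: H = [[4, 8], [8, -2]].
det(H) = 4·(-2) − 8² = -72.
Since det(H) < 0, H is indefinite and the critical point is a saddle point.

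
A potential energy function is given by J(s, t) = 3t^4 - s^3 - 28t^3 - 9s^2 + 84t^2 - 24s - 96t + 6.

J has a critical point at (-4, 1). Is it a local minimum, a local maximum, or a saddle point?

The mixed partial ∂²J/∂s∂t is 0, so the Hessian at any point is diag(J_ss, J_tt) = diag(-6(s + 3), 12(3t^2 - 14t + 14)).
At (-4, 1): H = diag(6, 36).
Both eigenvalues are positive, so H is positive definite: a local minimum.

local minimum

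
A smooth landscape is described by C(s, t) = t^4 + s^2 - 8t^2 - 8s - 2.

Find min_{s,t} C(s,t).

-34

C(s,t) separates as P(s) + Q(t) − 2, so its minimum is min P + min Q − 2.
P'(s) = 2s - 8 vanishes at s ∈ {4}; Q'(t) = 4t(t - 2)(t + 2) vanishes at t ∈ {-2, 0, 2}.
Local minima of P (where P''>0): P(4)=-16. Local minima of Q: Q(-2)=-16, Q(2)=-16.
So the global minimum of C is P(4) + Q(-2) − 2 = -16 − 16 − 2 = -34, attained at (4, -2).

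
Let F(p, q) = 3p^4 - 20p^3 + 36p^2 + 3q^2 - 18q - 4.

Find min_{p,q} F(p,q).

F(p,q) separates as A(p) + B(q) − 4, so its minimum is min A + min B − 4.
A'(p) = 12p(p - 3)(p - 2) vanishes at p ∈ {0, 2, 3}; B'(q) = 6q - 18 vanishes at q ∈ {3}.
Local minima of A (where A''>0): A(0)=0, A(3)=27. Local minima of B: B(3)=-27.
So the global minimum of F is A(0) + B(3) − 4 = 0 − 27 − 4 = -31, attained at (0, 3).

-31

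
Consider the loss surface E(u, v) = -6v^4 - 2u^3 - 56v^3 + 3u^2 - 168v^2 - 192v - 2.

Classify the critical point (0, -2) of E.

The mixed partial ∂²E/∂u∂v is 0, so the Hessian at any point is diag(E_uu, E_vv) = diag(6(-2u + 1), -24(3v^2 + 14v + 14)).
At (0, -2): H = diag(6, 48).
Both eigenvalues are positive, so H is positive definite: a local minimum.

local minimum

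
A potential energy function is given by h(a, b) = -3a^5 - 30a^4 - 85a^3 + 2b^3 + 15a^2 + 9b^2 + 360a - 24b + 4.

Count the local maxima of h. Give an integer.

2

h separates as a function of a plus a function of b, so ∇h=0 decouples.
∂h/∂a = -15(a - 1)(a + 2)(a + 3)(a + 4) = 0 at a ∈ {-4, -3, -2, 1}; ∂h/∂b = 6(b - 1)(b + 4) = 0 at b ∈ {-4, 1}.
The Hessian is diagonal: diag(h_aa, h_bb). Second derivatives: h_aa(-4)=150, h_aa(-3)=-60, h_aa(-2)=90, h_aa(1)=-900; h_bb(-4)=-30, h_bb(1)=30.
Local maxima occur where both diagonal entries negative: (-3, -4), (1, -4). Count: 2.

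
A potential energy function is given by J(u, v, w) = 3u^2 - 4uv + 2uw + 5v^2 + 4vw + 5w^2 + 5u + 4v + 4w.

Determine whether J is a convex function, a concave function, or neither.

convex

J is quadratic, so its Hessian is the constant matrix H = [[6, -4, 2], [-4, 10, 4], [2, 4, 10]].
Leading principal minors: 6, 44, 240.
All positive ⇒ H ≻ 0 ⇒ convex.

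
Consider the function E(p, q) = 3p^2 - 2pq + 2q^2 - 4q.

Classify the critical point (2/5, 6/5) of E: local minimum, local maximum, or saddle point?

local minimum

The Hessian of E is constant: H = [[6, -2], [-2, 4]].
det(H) = 6·4 − (-2)² = 20.
det(H) > 0 and tr(H) = 10 > 0, so H is positive definite and the point is a local minimum.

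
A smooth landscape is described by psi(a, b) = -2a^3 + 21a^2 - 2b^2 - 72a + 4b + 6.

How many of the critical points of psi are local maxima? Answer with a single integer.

1

psi separates as a function of a plus a function of b, so ∇psi=0 decouples.
∂psi/∂a = -6(a - 4)(a - 3) = 0 at a ∈ {3, 4}; ∂psi/∂b = -4(b - 1) = 0 at b ∈ {1}.
The Hessian is diagonal: diag(psi_aa, psi_bb). Second derivatives: psi_aa(3)=6, psi_aa(4)=-6; psi_bb(1)=-4.
Local maxima occur where both diagonal entries negative: (4, 1). Count: 1.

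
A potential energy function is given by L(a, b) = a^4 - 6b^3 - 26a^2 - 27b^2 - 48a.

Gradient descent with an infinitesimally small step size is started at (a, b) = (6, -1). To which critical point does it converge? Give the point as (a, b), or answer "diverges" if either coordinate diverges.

L is separable, so gradient descent decouples: a follows -∂L/∂a, b follows -∂L/∂b.
∂L/∂a = 4(a - 4)(a + 1)(a + 3); at a=6 this is 504, so a decreases.
∂L/∂b = -18b(b + 3); at b=-1 this is 36, so b decreases.
a converges to its nearest critical value 4 (a local min of the a-part); b converges to -3. The iterate converges to (4, -3).

(4, -3)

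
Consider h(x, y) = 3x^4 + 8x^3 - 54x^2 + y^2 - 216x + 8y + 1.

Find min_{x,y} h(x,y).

-690

h(x,y) separates as P(x) + Q(y) + 1, so its minimum is min P + min Q + 1.
P'(x) = 12(x - 3)(x + 2)(x + 3) vanishes at x ∈ {-3, -2, 3}; Q'(y) = 2y + 8 vanishes at y ∈ {-4}.
Local minima of P (where P''>0): P(-3)=189, P(3)=-675. Local minima of Q: Q(-4)=-16.
So the global minimum of h is P(3) + Q(-4) + 1 = -675 − 16 + 1 = -690, attained at (3, -4).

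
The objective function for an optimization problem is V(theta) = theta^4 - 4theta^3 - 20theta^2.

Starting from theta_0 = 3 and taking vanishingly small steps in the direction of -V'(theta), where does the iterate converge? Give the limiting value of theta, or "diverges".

5

V'(theta) = 4theta(theta - 5)(theta + 2), so V'(3) = -120.
Gradient descent moves in the -V' direction, i.e. theta is increasing.
The nearest critical point in that direction is theta = 5, where V'' = 140 > 0 (a local minimum). The iterate converges there.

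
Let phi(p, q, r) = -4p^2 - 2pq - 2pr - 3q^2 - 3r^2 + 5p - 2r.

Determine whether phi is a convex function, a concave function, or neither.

concave

phi is quadratic, so its Hessian is the constant matrix H = [[-8, -2, -2], [-2, -6, 0], [-2, 0, -6]].
Leading principal minors: -8, 44, -240.
Signs alternate −, +, − ⇒ H ≺ 0 ⇒ concave.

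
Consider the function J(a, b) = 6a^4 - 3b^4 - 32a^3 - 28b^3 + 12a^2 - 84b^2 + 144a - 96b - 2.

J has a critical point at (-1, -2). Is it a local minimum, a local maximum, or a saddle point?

local minimum

The mixed partial ∂²J/∂a∂b is 0, so the Hessian at any point is diag(J_aa, J_bb) = diag(24(3a^2 - 8a + 1), -12(3b^2 + 14b + 14)).
At (-1, -2): H = diag(288, 24).
Both eigenvalues are positive, so H is positive definite: a local minimum.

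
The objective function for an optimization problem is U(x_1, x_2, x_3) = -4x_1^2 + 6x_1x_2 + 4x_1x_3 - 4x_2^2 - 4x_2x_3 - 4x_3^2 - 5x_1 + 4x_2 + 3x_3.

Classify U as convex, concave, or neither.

U is quadratic, so its Hessian is the constant matrix H = [[-8, 6, 4], [6, -8, -4], [4, -4, -8]].
Leading principal minors: -8, 28, -160.
Signs alternate −, +, − ⇒ H ≺ 0 ⇒ concave.

concave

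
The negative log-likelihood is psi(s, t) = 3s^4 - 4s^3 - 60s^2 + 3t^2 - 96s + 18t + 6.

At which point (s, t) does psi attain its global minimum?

(4, -3)

psi(s,t) separates as P(s) + Q(t) + 6, so its minimum is min P + min Q + 6.
P'(s) = 12(s - 4)(s + 1)(s + 2) vanishes at s ∈ {-2, -1, 4}; Q'(t) = 6(t + 3) vanishes at t ∈ {-3}.
Local minima of P (where P''>0): P(-2)=32, P(4)=-832. Local minima of Q: Q(-3)=-27.
So the global minimum of psi is P(4) + Q(-3) + 6 = -832 − 27 + 6 = -853, attained at (4, -3).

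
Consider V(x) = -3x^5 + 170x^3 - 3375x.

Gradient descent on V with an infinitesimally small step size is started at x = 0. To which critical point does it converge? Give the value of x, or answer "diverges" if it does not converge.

V'(x) = -15(x - 5)(x - 3)(x + 3)(x + 5), so V'(0) = -3375.
Gradient descent moves in the -V' direction, i.e. x is increasing.
The nearest critical point in that direction is x = 3, where V'' = 1440 > 0 (a local minimum). The iterate converges there.

3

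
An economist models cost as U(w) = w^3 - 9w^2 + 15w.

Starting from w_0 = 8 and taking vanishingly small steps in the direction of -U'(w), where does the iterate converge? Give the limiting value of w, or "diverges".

U'(w) = 3(w - 5)(w - 1), so U'(8) = 63.
Gradient descent moves in the -U' direction, i.e. w is decreasing.
The nearest critical point in that direction is w = 5, where U'' = 12 > 0 (a local minimum). The iterate converges there.

5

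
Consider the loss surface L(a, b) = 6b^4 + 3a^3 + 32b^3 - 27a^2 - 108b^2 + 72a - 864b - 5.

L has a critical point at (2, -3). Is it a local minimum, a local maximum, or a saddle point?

local maximum

The mixed partial ∂²L/∂a∂b is 0, so the Hessian at any point is diag(L_aa, L_bb) = diag(18(a - 3), 24(3b^2 + 8b - 9)).
At (2, -3): H = diag(-18, -144).
Both eigenvalues are negative, so H is negative definite: a local maximum.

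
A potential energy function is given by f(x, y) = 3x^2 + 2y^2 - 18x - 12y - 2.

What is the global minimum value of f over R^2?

f(x,y) separates as P(x) + Q(y) − 2, so its minimum is min P + min Q − 2.
P'(x) = 6x - 18 vanishes at x ∈ {3}; Q'(y) = 4y - 12 vanishes at y ∈ {3}.
Local minima of P (where P''>0): P(3)=-27. Local minima of Q: Q(3)=-18.
So the global minimum of f is P(3) + Q(3) − 2 = -27 − 18 − 2 = -47, attained at (3, 3).

-47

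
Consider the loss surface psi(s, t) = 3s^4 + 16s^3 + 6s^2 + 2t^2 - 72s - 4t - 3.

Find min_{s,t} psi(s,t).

psi(s,t) separates as P(s) + Q(t) − 3, so its minimum is min P + min Q − 3.
P'(s) = 12(s - 1)(s + 2)(s + 3) vanishes at s ∈ {-3, -2, 1}; Q'(t) = 4(t - 1) vanishes at t ∈ {1}.
Local minima of P (where P''>0): P(-3)=81, P(1)=-47. Local minima of Q: Q(1)=-2.
So the global minimum of psi is P(1) + Q(1) − 3 = -47 − 2 − 3 = -52, attained at (1, 1).

-52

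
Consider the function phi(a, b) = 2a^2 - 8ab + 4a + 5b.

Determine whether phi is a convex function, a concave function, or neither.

neither

phi is quadratic, so its Hessian is the constant matrix H = [[4, -8], [-8, 0]].
det(H) = -64, tr(H) = 4.
det(H) < 0, so H is indefinite: neither convex nor concave.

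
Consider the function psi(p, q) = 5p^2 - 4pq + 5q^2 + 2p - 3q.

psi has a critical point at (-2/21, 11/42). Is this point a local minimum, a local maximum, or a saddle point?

The Hessian of psi is constant: H = [[10, -4], [-4, 10]].
det(H) = 10·10 − (-4)² = 84.
det(H) > 0 and tr(H) = 20 > 0, so H is positive definite and the point is a local minimum.

local minimum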